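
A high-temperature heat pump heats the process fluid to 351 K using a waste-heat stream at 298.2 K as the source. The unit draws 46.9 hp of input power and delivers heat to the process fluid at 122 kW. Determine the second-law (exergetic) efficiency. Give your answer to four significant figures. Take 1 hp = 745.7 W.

Converting, Q̇_H = 122.0 kW = 163.6 hp, so COP_actual = Q̇_H/Ẇ = 163.6/46.90 = 3.488.
The reservoir spacing is ΔT = 351 − 298.2 = 52.80 K.
COP_Carnot = T_H/ΔT = 351.00/52.80 = 6.648.
η_II = COP_actual/COP_Carnot = 3.488/6.648 = 0.5247.

0.5247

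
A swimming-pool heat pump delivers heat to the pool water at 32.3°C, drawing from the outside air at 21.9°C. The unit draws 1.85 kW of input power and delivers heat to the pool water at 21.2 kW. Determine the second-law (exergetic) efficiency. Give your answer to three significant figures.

0.390

COP_actual = Q̇_H/Ẇ = 21.20/1.850 = 11.46.
In absolute terms T_C = 295.05 K and T_H = 305.45 K, so ΔT = 10.40 K.
COP_Carnot = T_H/ΔT = 305.45/10.40 = 29.37.
η_II = COP_actual/COP_Carnot = 11.46/29.37 = 0.3902.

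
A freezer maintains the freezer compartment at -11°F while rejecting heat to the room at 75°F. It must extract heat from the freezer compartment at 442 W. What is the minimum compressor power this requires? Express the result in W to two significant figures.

In absolute terms T_C = 249.26 K and T_H = 297.04 K, so ΔT = 47.78 K.
COP_Carnot = T_C/ΔT = 249.26/47.78 = 5.217.
Ẇ_min = Q̇/COP_Carnot = 442.0/5.217 = 84.72 W.

85 W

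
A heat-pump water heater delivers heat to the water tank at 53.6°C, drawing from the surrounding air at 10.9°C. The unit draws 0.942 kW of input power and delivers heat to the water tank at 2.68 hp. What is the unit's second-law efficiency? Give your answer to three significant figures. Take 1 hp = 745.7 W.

0.277

Converting, Q̇_H = 2.680 hp = 1.998 kW, so COP_actual = Q̇_H/Ẇ = 1.998/0.9420 = 2.122.
In absolute terms T_C = 284.05 K and T_H = 326.75 K, so ΔT = 42.70 K.
COP_Carnot = T_H/ΔT = 326.75/42.70 = 7.652.
η_II = COP_actual/COP_Carnot = 2.122/7.652 = 0.2772.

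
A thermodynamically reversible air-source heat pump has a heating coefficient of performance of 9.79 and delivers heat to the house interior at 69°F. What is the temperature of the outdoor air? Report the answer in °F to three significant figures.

15.0 °F

COP_HP = T_H/(T_H − T_C) gives T_H − T_C = T_H/COP.
With T_H = 293.71 K, T_C = 293.71 × (1 − 1/9.79) = 263.70 K.
Converting, 263.70 K = 15.00°F.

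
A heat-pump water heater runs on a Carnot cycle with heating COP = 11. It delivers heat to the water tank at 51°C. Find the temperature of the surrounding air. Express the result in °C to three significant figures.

COP_HP = T_H/(T_H − T_C) gives T_H − T_C = T_H/COP.
With T_H = 324.15 K, T_C = 324.15 × (1 − 1/11) = 294.68 K.
Converting, 294.68 K = 21.53°C.

21.5 °C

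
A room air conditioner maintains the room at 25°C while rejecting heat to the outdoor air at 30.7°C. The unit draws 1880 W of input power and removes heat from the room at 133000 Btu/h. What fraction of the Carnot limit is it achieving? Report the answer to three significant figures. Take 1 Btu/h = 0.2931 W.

Converting, Q̇_C = 133000 Btu/h = 38980 W, so COP_actual = Q̇_C/Ẇ = 38980/1880 = 20.74.
In absolute terms T_C = 298.15 K and T_H = 303.85 K, so ΔT = 5.700 K.
COP_Carnot = T_C/ΔT = 298.15/5.700 = 52.31.
η_II = COP_actual/COP_Carnot = 20.74/52.31 = 0.3964.

0.396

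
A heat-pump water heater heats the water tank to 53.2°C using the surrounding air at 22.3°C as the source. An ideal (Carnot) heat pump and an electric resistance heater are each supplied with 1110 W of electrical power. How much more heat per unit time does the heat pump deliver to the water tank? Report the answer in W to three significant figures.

10600 W

In absolute terms T_C = 295.45 K and T_H = 326.35 K, so ΔT = 30.90 K.
COP_Carnot = T_H/ΔT = 326.35/30.90 = 10.56.
The heat pump delivers Q̇_H = COP × Ẇ = 11720 W; the resistance heater delivers Ẇ = 1110 W.
Extra = (COP − 1)·Ẇ = 10610 W.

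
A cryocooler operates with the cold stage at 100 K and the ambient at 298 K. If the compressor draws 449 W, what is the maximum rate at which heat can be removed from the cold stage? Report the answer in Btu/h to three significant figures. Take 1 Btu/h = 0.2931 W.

774 Btu/h

The reservoir spacing is ΔT = 298 − 100 = 198.0 K.
COP_Carnot = T_C/ΔT = 100.00/198.0 = 0.5051.
Q̇_max = COP_Carnot × Ẇ = 0.5051 × 449.0 W = 226.8 W = 773.7 Btu/h.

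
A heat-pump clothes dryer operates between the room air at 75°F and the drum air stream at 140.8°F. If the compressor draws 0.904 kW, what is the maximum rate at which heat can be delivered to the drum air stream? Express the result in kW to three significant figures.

In absolute terms T_C = 297.04 K and T_H = 333.59 K, so ΔT = 36.56 K.
COP_Carnot = T_H/ΔT = 333.59/36.56 = 9.126.
Q̇_max = COP_Carnot × Ẇ = 9.126 × 0.9040 kW = 8.250 kW.

8.25 kW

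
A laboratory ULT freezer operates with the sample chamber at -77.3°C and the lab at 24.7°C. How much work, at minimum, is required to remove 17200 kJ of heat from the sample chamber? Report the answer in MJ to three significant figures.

8.96 MJ

In absolute terms T_C = 195.85 K and T_H = 297.85 K, so ΔT = 102.0 K.
The reversible limit is COP_R = T_C/ΔT = 1.920, so W_min = Q_C/COP = Q_C·ΔT/T_C.
W_min = 17200 × 102.0/195.85 = 8958 kJ = 8.958 MJ.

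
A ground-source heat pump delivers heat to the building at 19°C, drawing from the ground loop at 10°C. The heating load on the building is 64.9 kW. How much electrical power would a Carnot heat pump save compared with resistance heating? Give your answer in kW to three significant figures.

62.9 kW

In absolute terms T_C = 283.15 K and T_H = 292.15 K, so ΔT = 9.000 K.
COP_Carnot = T_H/ΔT = 292.15/9.000 = 32.46.
Resistance heating needs Ẇ_res = Q̇_H = 64.90 kW; the reversible heat pump needs only Ẇ_hp = Q̇_H/COP = 1.999 kW.
Saving = 64.90 − 1.999 = 62.90 kW.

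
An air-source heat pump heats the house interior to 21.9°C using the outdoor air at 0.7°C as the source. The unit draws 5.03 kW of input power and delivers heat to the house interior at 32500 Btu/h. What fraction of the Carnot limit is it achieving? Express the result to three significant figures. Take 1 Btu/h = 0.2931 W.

Converting, Q̇_H = 32500 Btu/h = 9.526 kW, so COP_actual = Q̇_H/Ẇ = 9.526/5.030 = 1.894.
In absolute terms T_C = 273.85 K and T_H = 295.05 K, so ΔT = 21.20 K.
COP_Carnot = T_H/ΔT = 295.05/21.20 = 13.92.
η_II = COP_actual/COP_Carnot = 1.894/13.92 = 0.1361.

0.136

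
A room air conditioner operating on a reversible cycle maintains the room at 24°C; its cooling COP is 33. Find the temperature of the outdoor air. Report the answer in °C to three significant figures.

COP_R = T_C/(T_H − T_C) gives T_H − T_C = T_C/COP.
With T_C = 297.15 K, T_H = 297.15 × (1 + 1/33) = 306.15 K.
Converting, 306.15 K = 33.00°C.

33.0 °C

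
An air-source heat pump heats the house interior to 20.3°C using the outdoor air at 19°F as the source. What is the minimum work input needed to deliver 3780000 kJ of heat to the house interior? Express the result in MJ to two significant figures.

In absolute terms T_C = 265.93 K and T_H = 293.45 K, so ΔT = 27.52 K.
The reversible limit is COP_HP = T_H/ΔT = 10.66, so W_min = Q_H/COP = Q_H·ΔT/T_H.
W_min = 3780000 × 27.52/293.45 = 354500 kJ = 354.5 MJ.

350 MJ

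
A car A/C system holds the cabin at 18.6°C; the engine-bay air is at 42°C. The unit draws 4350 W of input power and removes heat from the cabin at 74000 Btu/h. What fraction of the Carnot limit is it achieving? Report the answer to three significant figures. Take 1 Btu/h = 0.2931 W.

0.400

Converting, Q̇_C = 74000 Btu/h = 21690 W, so COP_actual = Q̇_C/Ẇ = 21690/4350 = 4.986.
In absolute terms T_C = 291.75 K and T_H = 315.15 K, so ΔT = 23.40 K.
COP_Carnot = T_C/ΔT = 291.75/23.40 = 12.47.
η_II = COP_actual/COP_Carnot = 4.986/12.47 = 0.3999.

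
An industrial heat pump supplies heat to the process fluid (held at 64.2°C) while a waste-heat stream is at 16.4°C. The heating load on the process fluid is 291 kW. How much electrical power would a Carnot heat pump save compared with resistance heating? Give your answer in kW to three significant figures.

250 kW

In absolute terms T_C = 289.55 K and T_H = 337.35 K, so ΔT = 47.80 K.
COP_Carnot = T_H/ΔT = 337.35/47.80 = 7.058.
Resistance heating needs Ẇ_res = Q̇_H = 291.0 kW; the reversible heat pump needs only Ẇ_hp = Q̇_H/COP = 41.23 kW.
Saving = 291.0 − 41.23 = 249.8 kW.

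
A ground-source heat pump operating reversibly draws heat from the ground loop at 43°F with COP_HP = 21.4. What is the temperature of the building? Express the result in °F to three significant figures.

COP_HP = T_H/(T_H − T_C) rearranges to T_H = COP·T_C/(COP − 1).
With T_C = 279.26 K, T_H = 21.4 × 279.26/20.40 = 292.95 K.
Converting, 292.95 K = 67.64°F.

67.6 °F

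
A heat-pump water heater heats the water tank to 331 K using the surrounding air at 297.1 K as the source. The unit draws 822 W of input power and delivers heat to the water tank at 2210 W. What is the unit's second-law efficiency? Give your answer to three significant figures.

0.275

COP_actual = Q̇_H/Ẇ = 2210/822.0 = 2.689.
The reservoir spacing is ΔT = 331 − 297.1 = 33.90 K.
COP_Carnot = T_H/ΔT = 331.00/33.90 = 9.764.
η_II = COP_actual/COP_Carnot = 2.689/9.764 = 0.2754.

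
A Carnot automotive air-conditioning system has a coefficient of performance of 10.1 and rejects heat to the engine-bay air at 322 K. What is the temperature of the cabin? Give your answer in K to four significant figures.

For a Carnot refrigerator COP_R = T_C/(T_H − T_C), so T_C = COP·T_H/(1 + COP).
With T_H = 322.00 K, T_C = 10.1 × 322.00/11.10 = 292.99 K.

293.0 K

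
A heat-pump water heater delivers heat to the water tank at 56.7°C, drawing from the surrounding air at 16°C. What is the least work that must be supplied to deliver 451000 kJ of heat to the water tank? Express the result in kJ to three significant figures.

In absolute terms T_C = 289.15 K and T_H = 329.85 K, so ΔT = 40.70 K.
The reversible limit is COP_HP = T_H/ΔT = 8.104, so W_min = Q_H/COP = Q_H·ΔT/T_H.
W_min = 451000 × 40.70/329.85 = 55650 kJ.

55600 kJ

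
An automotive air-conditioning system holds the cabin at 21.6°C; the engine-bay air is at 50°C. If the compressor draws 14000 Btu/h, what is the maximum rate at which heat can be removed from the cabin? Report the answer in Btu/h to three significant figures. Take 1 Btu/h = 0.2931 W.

145000 Btu/h

In absolute terms T_C = 294.75 K and T_H = 323.15 K, so ΔT = 28.40 K.
COP_Carnot = T_C/ΔT = 294.75/28.40 = 10.38.
Q̇_max = COP_Carnot × Ẇ = 10.38 × 14000 Btu/h = 145300 Btu/h.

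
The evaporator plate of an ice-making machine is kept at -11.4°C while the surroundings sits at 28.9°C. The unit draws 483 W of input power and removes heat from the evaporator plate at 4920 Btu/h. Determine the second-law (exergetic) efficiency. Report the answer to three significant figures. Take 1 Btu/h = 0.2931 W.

0.460

Converting, Q̇_C = 4920 Btu/h = 1442 W, so COP_actual = Q̇_C/Ẇ = 1442/483.0 = 2.986.
In absolute terms T_C = 261.75 K and T_H = 302.05 K, so ΔT = 40.30 K.
COP_Carnot = T_C/ΔT = 261.75/40.30 = 6.495.
η_II = COP_actual/COP_Carnot = 2.986/6.495 = 0.4597.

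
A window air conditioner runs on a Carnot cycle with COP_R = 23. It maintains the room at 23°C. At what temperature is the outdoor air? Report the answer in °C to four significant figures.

35.88 °C

COP_R = T_C/(T_H − T_C) gives T_H − T_C = T_C/COP.
With T_C = 296.15 K, T_H = 296.15 × (1 + 1/23) = 309.03 K.
Converting, 309.03 K = 35.88°C.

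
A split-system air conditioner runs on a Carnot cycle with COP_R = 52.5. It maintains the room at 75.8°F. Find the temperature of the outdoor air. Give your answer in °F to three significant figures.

86.0 °F

COP_R = T_C/(T_H − T_C) gives T_H − T_C = T_C/COP.
With T_C = 297.48 K, T_H = 297.48 × (1 + 1/52.5) = 303.15 K.
Converting, 303.15 K = 86.00°F.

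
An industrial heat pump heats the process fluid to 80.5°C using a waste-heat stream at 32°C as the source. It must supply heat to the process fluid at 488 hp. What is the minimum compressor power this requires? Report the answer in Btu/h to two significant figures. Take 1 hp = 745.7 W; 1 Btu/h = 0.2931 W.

170000 Btu/h

In absolute terms T_C = 305.15 K and T_H = 353.65 K, so ΔT = 48.50 K.
COP_Carnot = T_H/ΔT = 353.65/48.50 = 7.292.
Ẇ_min = Q̇/COP_Carnot = 488.0/7.292 = 66.92 hp = 170300 Btu/h.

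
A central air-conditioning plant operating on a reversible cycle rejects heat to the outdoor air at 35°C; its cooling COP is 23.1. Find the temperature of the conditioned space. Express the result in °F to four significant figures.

71.98 °F

For a Carnot refrigerator COP_R = T_C/(T_H − T_C), so T_C = COP·T_H/(1 + COP).
With T_H = 308.15 K, T_C = 23.1 × 308.15/24.10 = 295.36 K.
Converting, 295.36 K = 71.98°F.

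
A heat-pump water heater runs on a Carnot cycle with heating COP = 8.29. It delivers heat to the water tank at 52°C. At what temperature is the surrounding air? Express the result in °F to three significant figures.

55.0 °F

COP_HP = T_H/(T_H − T_C) gives T_H − T_C = T_H/COP.
With T_H = 325.15 K, T_C = 325.15 × (1 − 1/8.29) = 285.93 K.
Converting, 285.93 K = 55.00°F.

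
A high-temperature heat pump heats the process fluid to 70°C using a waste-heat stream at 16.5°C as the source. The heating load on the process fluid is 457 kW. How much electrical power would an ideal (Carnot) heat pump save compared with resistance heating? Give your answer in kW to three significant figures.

In absolute terms T_C = 289.65 K and T_H = 343.15 K, so ΔT = 53.50 K.
COP_Carnot = T_H/ΔT = 343.15/53.50 = 6.414.
Resistance heating needs Ẇ_res = Q̇_H = 457.0 kW; the reversible heat pump needs only Ẇ_hp = Q̇_H/COP = 71.25 kW.
Saving = 457.0 − 71.25 = 385.7 kW.

386 kW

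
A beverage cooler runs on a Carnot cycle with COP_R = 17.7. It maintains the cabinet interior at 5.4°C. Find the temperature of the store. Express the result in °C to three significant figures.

21.1 °C

COP_R = T_C/(T_H − T_C) gives T_H − T_C = T_C/COP.
With T_C = 278.55 K, T_H = 278.55 × (1 + 1/17.7) = 294.29 K.
Converting, 294.29 K = 21.14°C.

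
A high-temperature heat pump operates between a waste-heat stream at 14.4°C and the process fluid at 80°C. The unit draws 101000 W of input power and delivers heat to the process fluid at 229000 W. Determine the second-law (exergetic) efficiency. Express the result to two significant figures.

0.42

COP_actual = Q̇_H/Ẇ = 229000/101000 = 2.267.
In absolute terms T_C = 287.55 K and T_H = 353.15 K, so ΔT = 65.60 K.
COP_Carnot = T_H/ΔT = 353.15/65.60 = 5.383.
η_II = COP_actual/COP_Carnot = 2.267/5.383 = 0.4212.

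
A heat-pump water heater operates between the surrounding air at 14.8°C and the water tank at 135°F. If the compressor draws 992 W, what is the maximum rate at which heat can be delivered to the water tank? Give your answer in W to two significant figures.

7700 W

In absolute terms T_C = 287.95 K and T_H = 330.37 K, so ΔT = 42.42 K.
COP_Carnot = T_H/ΔT = 330.37/42.42 = 7.788.
Q̇_max = COP_Carnot × Ẇ = 7.788 × 992.0 W = 7725 W.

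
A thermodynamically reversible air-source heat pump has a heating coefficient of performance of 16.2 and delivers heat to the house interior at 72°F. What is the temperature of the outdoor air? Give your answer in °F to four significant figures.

39.18 °F

COP_HP = T_H/(T_H − T_C) gives T_H − T_C = T_H/COP.
With T_H = 295.37 K, T_C = 295.37 × (1 − 1/16.2) = 277.14 K.
Converting, 277.14 K = 39.18°F.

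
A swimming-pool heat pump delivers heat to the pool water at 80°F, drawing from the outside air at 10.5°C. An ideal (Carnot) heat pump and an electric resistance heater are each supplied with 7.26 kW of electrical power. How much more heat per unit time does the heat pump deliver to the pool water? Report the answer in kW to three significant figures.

In absolute terms T_C = 283.65 K and T_H = 299.82 K, so ΔT = 16.17 K.
COP_Carnot = T_H/ΔT = 299.82/16.17 = 18.55.
The heat pump delivers Q̇_H = COP × Ẇ = 134.6 kW; the resistance heater delivers Ẇ = 7.260 kW.
Extra = (COP − 1)·Ẇ = 127.4 kW.

127 kW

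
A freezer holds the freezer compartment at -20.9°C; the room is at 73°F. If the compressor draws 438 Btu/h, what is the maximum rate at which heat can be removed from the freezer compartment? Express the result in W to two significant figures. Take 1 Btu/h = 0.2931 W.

In absolute terms T_C = 252.25 K and T_H = 295.93 K, so ΔT = 43.68 K.
COP_Carnot = T_C/ΔT = 252.25/43.68 = 5.775.
Q̇_max = COP_Carnot × Ẇ = 5.775 × 438.0 Btu/h = 2530 Btu/h = 741.4 W.

740 W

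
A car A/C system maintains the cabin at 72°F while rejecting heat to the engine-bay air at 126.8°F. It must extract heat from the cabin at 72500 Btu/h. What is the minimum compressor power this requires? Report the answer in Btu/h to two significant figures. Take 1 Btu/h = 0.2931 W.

In absolute terms T_C = 295.37 K and T_H = 325.82 K, so ΔT = 30.44 K.
COP_Carnot = T_C/ΔT = 295.37/30.44 = 9.702.
Ẇ_min = Q̇/COP_Carnot = 72500/9.702 = 7473 Btu/h.

7500 Btu/h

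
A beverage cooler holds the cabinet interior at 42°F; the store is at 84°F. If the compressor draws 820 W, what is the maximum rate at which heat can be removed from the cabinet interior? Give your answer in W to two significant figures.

9800 W

In absolute terms T_C = 278.71 K and T_H = 302.04 K, so ΔT = 23.33 K.
COP_Carnot = T_C/ΔT = 278.71/23.33 = 11.94.
Q̇_max = COP_Carnot × Ẇ = 11.94 × 820.0 W = 9795 W.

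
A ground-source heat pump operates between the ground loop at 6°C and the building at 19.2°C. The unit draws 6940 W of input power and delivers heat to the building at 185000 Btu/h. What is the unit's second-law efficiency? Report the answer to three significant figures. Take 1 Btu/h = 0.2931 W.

0.353

Converting, Q̇_H = 185000 Btu/h = 54220 W, so COP_actual = Q̇_H/Ẇ = 54220/6940 = 7.813.
In absolute terms T_C = 279.15 K and T_H = 292.35 K, so ΔT = 13.20 K.
COP_Carnot = T_H/ΔT = 292.35/13.20 = 22.15.
η_II = COP_actual/COP_Carnot = 7.813/22.15 = 0.3528.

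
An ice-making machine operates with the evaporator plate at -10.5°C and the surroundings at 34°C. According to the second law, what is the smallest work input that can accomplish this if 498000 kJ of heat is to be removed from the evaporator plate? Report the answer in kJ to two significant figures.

84000 kJ

In absolute terms T_C = 262.65 K and T_H = 307.15 K, so ΔT = 44.50 K.
The reversible limit is COP_R = T_C/ΔT = 5.902, so W_min = Q_C/COP = Q_C·ΔT/T_C.
W_min = 498000 × 44.50/262.65 = 84370 kJ.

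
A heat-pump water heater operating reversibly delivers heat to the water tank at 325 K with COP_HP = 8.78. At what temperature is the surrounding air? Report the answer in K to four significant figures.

COP_HP = T_H/(T_H − T_C) gives T_H − T_C = T_H/COP.
With T_H = 325.00 K, T_C = 325.00 × (1 − 1/8.78) = 287.98 K.

288.0 K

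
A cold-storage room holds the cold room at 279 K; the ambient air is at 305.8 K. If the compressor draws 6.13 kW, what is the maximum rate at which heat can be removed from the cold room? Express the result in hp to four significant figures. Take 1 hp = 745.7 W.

The reservoir spacing is ΔT = 305.8 − 279 = 26.80 K.
COP_Carnot = T_C/ΔT = 279.00/26.80 = 10.41.
Q̇_max = COP_Carnot × Ẇ = 10.41 × 6.130 kW = 63.82 kW = 85.58 hp.

85.58 hp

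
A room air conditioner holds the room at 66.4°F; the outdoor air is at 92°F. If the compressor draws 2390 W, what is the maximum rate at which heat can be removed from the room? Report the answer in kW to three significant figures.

In absolute terms T_C = 292.26 K and T_H = 306.48 K, so ΔT = 14.22 K.
COP_Carnot = T_C/ΔT = 292.26/14.22 = 20.55.
Q̇_max = COP_Carnot × Ẇ = 20.55 × 2390 W = 49110 W = 49.11 kW.

49.1 kW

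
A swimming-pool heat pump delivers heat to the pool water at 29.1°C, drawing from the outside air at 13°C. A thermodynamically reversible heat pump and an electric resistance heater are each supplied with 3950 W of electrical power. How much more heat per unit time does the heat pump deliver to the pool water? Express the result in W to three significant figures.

70200 W

In absolute terms T_C = 286.15 K and T_H = 302.25 K, so ΔT = 16.10 K.
COP_Carnot = T_H/ΔT = 302.25/16.10 = 18.77.
The heat pump delivers Q̇_H = COP × Ẇ = 74150 W; the resistance heater delivers Ẇ = 3950 W.
Extra = (COP − 1)·Ẇ = 70200 W.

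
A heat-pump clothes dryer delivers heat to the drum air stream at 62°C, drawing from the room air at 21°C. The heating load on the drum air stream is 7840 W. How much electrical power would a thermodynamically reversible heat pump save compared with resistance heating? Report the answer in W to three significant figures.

6880 W

In absolute terms T_C = 294.15 K and T_H = 335.15 K, so ΔT = 41.00 K.
COP_Carnot = T_H/ΔT = 335.15/41.00 = 8.174.
Resistance heating needs Ẇ_res = Q̇_H = 7840 W; the reversible heat pump needs only Ẇ_hp = Q̇_H/COP = 959.1 W.
Saving = 7840 − 959.1 = 6881 W.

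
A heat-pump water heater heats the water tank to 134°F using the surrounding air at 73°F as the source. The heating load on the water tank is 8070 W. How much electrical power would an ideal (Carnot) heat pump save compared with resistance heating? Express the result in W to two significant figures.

7200 W

In absolute terms T_C = 295.93 K and T_H = 329.82 K, so ΔT = 33.89 K.
COP_Carnot = T_H/ΔT = 329.82/33.89 = 9.732.
Resistance heating needs Ẇ_res = Q̇_H = 8070 W; the reversible heat pump needs only Ẇ_hp = Q̇_H/COP = 829.2 W.
Saving = 8070 − 829.2 = 7241 W.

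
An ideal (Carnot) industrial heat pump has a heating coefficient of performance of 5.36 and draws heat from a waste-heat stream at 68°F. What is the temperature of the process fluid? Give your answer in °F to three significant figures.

189 °F

COP_HP = T_H/(T_H − T_C) rearranges to T_H = COP·T_C/(COP − 1).
With T_C = 293.15 K, T_H = 5.36 × 293.15/4.360 = 360.39 K.
Converting, 360.39 K = 189.03°F.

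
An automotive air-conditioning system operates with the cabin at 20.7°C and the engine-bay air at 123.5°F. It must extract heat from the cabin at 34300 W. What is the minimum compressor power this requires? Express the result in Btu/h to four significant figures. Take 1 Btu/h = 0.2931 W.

In absolute terms T_C = 293.85 K and T_H = 323.98 K, so ΔT = 30.13 K.
COP_Carnot = T_C/ΔT = 293.85/30.13 = 9.752.
Ẇ_min = Q̇/COP_Carnot = 34300/9.752 = 3517 W = 12000 Btu/h.

12000 Btu/h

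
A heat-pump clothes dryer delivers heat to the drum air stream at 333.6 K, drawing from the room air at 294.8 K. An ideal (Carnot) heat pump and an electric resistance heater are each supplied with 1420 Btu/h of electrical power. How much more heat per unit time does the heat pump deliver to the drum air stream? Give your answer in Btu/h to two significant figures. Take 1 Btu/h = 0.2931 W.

11000 Btu/h

The reservoir spacing is ΔT = 333.6 − 294.8 = 38.80 K.
COP_Carnot = T_H/ΔT = 333.60/38.80 = 8.598.
The heat pump delivers Q̇_H = COP × Ẇ = 12210 Btu/h; the resistance heater delivers Ẇ = 1420 Btu/h.
Extra = (COP − 1)·Ẇ = 10790 Btu/h.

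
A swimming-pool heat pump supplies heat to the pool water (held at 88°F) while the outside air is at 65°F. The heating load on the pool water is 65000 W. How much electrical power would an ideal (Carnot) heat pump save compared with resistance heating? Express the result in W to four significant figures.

In absolute terms T_C = 291.48 K and T_H = 304.26 K, so ΔT = 12.78 K.
COP_Carnot = T_H/ΔT = 304.26/12.78 = 23.81.
Resistance heating needs Ẇ_res = Q̇_H = 65000 W; the reversible heat pump needs only Ẇ_hp = Q̇_H/COP = 2730 W.
Saving = 65000 − 2730 = 62270 W.

62270 W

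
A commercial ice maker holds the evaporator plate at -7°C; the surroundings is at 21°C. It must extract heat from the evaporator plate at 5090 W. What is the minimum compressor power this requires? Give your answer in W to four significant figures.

In absolute terms T_C = 266.15 K and T_H = 294.15 K, so ΔT = 28.00 K.
COP_Carnot = T_C/ΔT = 266.15/28.00 = 9.505.
Ẇ_min = Q̇/COP_Carnot = 5090/9.505 = 535.5 W.

535.5 W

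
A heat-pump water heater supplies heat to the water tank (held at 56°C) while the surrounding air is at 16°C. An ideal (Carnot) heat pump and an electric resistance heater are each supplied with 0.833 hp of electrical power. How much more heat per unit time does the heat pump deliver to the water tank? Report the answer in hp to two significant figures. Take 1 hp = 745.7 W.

6.0 hp

In absolute terms T_C = 289.15 K and T_H = 329.15 K, so ΔT = 40.00 K.
COP_Carnot = T_H/ΔT = 329.15/40.00 = 8.229.
The heat pump delivers Q̇_H = COP × Ẇ = 6.855 hp; the resistance heater delivers Ẇ = 0.8330 hp.
Extra = (COP − 1)·Ẇ = 6.022 hp.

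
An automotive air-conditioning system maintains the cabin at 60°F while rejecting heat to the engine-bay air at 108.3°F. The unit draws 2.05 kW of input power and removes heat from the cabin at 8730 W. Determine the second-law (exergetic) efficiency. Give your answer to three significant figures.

Converting, Q̇_C = 8730 W = 8.730 kW, so COP_actual = Q̇_C/Ẇ = 8.730/2.050 = 4.259.
In absolute terms T_C = 288.71 K and T_H = 315.54 K, so ΔT = 26.83 K.
COP_Carnot = T_C/ΔT = 288.71/26.83 = 10.76.
η_II = COP_actual/COP_Carnot = 4.259/10.76 = 0.3958.

0.396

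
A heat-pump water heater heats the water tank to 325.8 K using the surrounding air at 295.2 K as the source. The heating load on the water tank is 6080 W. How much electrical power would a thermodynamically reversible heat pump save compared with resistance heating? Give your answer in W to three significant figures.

The reservoir spacing is ΔT = 325.8 − 295.2 = 30.60 K.
COP_Carnot = T_H/ΔT = 325.80/30.60 = 10.65.
Resistance heating needs Ẇ_res = Q̇_H = 6080 W; the reversible heat pump needs only Ẇ_hp = Q̇_H/COP = 571.0 W.
Saving = 6080 − 571.0 = 5509 W.

5510 W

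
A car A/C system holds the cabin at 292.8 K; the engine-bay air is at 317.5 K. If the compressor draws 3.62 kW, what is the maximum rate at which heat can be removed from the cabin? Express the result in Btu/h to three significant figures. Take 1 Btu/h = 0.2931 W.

146000 Btu/h

The reservoir spacing is ΔT = 317.5 − 292.8 = 24.70 K.
COP_Carnot = T_C/ΔT = 292.80/24.70 = 11.85.
Q̇_max = COP_Carnot × Ẇ = 11.85 × 3.620 kW = 42.91 kW = 146400 Btu/h.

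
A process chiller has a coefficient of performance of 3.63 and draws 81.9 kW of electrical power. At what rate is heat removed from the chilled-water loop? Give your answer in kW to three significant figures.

Q̇_C = COP × Ẇ = 3.63 × 81.90 = 297.3 kW.

297 kW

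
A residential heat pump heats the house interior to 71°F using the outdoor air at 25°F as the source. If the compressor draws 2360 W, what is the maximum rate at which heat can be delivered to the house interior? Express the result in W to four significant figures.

27230 W

In absolute terms T_C = 269.26 K and T_H = 294.82 K, so ΔT = 25.56 K.
COP_Carnot = T_H/ΔT = 294.82/25.56 = 11.54.
Q̇_max = COP_Carnot × Ẇ = 11.54 × 2360 W = 27230 W.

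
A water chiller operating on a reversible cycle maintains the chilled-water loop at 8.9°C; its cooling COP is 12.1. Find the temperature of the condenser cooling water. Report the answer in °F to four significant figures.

89.98 °F

COP_R = T_C/(T_H − T_C) gives T_H − T_C = T_C/COP.
With T_C = 282.05 K, T_H = 282.05 × (1 + 1/12.1) = 305.36 K.
Converting, 305.36 K = 89.98°F.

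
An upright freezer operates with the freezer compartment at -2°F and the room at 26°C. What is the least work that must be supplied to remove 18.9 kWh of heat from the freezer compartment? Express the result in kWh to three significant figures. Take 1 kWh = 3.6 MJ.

In absolute terms T_C = 254.26 K and T_H = 299.15 K, so ΔT = 44.89 K.
The reversible limit is COP_R = T_C/ΔT = 5.664, so W_min = Q_C/COP = Q_C·ΔT/T_C.
W_min = 18.90 × 44.89/254.26 = 3.337 kWh.

3.34 kWh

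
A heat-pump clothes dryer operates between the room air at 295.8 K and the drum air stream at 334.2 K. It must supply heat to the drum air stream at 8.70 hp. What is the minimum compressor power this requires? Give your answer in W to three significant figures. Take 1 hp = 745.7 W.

The reservoir spacing is ΔT = 334.2 − 295.8 = 38.40 K.
COP_Carnot = T_H/ΔT = 334.20/38.40 = 8.703.
Ẇ_min = Q̇/COP_Carnot = 8.700/8.703 = 0.9996 hp = 745.4 W.

745 W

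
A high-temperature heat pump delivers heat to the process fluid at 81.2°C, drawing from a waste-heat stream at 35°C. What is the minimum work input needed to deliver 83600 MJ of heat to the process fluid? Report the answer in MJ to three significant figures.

In absolute terms T_C = 308.15 K and T_H = 354.35 K, so ΔT = 46.20 K.
The reversible limit is COP_HP = T_H/ΔT = 7.670, so W_min = Q_H/COP = Q_H·ΔT/T_H.
W_min = 83600 × 46.20/354.35 = 10900 MJ.

10900 MJ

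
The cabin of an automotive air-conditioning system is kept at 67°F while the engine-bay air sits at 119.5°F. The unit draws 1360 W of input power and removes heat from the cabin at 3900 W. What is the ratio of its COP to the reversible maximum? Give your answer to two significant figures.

COP_actual = Q̇_C/Ẇ = 3900/1360 = 2.868.
In absolute terms T_C = 292.59 K and T_H = 321.76 K, so ΔT = 29.17 K.
COP_Carnot = T_C/ΔT = 292.59/29.17 = 10.03.
η_II = COP_actual/COP_Carnot = 2.868/10.03 = 0.2859.

0.29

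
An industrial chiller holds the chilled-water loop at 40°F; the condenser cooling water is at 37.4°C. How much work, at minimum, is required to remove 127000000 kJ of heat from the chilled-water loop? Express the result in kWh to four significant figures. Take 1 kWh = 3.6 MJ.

In absolute terms T_C = 277.59 K and T_H = 310.55 K, so ΔT = 32.96 K.
The reversible limit is COP_R = T_C/ΔT = 8.423, so W_min = Q_C/COP = Q_C·ΔT/T_C.
W_min = 127000000 × 32.96/277.59 = 15080000 kJ = 4188 kWh.

4188 kWh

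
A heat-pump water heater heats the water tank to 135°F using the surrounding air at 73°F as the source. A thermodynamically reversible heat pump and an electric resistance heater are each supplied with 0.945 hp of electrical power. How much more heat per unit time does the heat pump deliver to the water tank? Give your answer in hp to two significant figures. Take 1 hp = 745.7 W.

8.1 hp

In absolute terms T_C = 295.93 K and T_H = 330.37 K, so ΔT = 34.44 K.
COP_Carnot = T_H/ΔT = 330.37/34.44 = 9.591.
The heat pump delivers Q̇_H = COP × Ẇ = 9.064 hp; the resistance heater delivers Ẇ = 0.9450 hp.
Extra = (COP − 1)·Ẇ = 8.119 hp.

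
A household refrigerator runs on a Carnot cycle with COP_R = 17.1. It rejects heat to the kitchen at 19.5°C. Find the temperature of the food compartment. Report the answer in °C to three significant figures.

For a Carnot refrigerator COP_R = T_C/(T_H − T_C), so T_C = COP·T_H/(1 + COP).
With T_H = 292.65 K, T_C = 17.1 × 292.65/18.10 = 276.48 K.
Converting, 276.48 K = 3.33°C.

3.33 °C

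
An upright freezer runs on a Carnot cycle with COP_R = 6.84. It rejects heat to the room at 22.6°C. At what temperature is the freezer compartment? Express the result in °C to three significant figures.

-15.1 °C

For a Carnot refrigerator COP_R = T_C/(T_H − T_C), so T_C = COP·T_H/(1 + COP).
With T_H = 295.75 K, T_C = 6.84 × 295.75/7.840 = 258.03 K.
Converting, 258.03 K = -15.12°C.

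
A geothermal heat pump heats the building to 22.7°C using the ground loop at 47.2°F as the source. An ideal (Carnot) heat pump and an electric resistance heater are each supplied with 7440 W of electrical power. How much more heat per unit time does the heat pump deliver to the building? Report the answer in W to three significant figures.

147000 W

In absolute terms T_C = 281.59 K and T_H = 295.85 K, so ΔT = 14.26 K.
COP_Carnot = T_H/ΔT = 295.85/14.26 = 20.75.
The heat pump delivers Q̇_H = COP × Ẇ = 154400 W; the resistance heater delivers Ẇ = 7440 W.
Extra = (COP − 1)·Ẇ = 147000 W.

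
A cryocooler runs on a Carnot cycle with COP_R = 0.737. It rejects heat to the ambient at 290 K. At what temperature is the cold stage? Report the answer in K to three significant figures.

123 K

For a Carnot refrigerator COP_R = T_C/(T_H − T_C), so T_C = COP·T_H/(1 + COP).
With T_H = 290.00 K, T_C = 0.737 × 290.00/1.737 = 123.05 K.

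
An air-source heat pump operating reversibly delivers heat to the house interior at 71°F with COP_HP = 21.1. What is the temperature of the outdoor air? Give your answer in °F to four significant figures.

45.85 °F

COP_HP = T_H/(T_H − T_C) gives T_H − T_C = T_H/COP.
With T_H = 294.82 K, T_C = 294.82 × (1 − 1/21.1) = 280.84 K.
Converting, 280.84 K = 45.85°F.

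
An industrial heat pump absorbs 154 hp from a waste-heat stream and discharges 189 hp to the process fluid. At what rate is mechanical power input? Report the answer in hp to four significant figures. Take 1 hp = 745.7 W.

For a cyclic device the first law requires Q̇_H = Q̇_C + Ẇ.
Ẇ = Q̇_H − Q̇_C = 35.00 hp.

35.00 hp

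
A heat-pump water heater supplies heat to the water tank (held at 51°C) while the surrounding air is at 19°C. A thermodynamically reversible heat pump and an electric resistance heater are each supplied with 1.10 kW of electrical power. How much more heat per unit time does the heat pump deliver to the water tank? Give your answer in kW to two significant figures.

10 kW

In absolute terms T_C = 292.15 K and T_H = 324.15 K, so ΔT = 32.00 K.
COP_Carnot = T_H/ΔT = 324.15/32.00 = 10.13.
The heat pump delivers Q̇_H = COP × Ẇ = 11.14 kW; the resistance heater delivers Ẇ = 1.100 kW.
Extra = (COP − 1)·Ẇ = 10.04 kW.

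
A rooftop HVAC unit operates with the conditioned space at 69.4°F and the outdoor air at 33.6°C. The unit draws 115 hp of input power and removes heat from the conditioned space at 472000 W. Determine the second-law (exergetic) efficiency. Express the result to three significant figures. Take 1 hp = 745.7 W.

Converting, Q̇_C = 472000 W = 633.0 hp, so COP_actual = Q̇_C/Ẇ = 633.0/115.0 = 5.504.
In absolute terms T_C = 293.93 K and T_H = 306.75 K, so ΔT = 12.82 K.
COP_Carnot = T_C/ΔT = 293.93/12.82 = 22.92.
η_II = COP_actual/COP_Carnot = 5.504/22.92 = 0.2401.

0.240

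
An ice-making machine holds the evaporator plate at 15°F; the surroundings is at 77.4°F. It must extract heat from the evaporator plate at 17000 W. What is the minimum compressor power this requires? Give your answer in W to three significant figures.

2230 W

In absolute terms T_C = 263.71 K and T_H = 298.37 K, so ΔT = 34.67 K.
COP_Carnot = T_C/ΔT = 263.71/34.67 = 7.607.
Ẇ_min = Q̇/COP_Carnot = 17000/7.607 = 2235 W.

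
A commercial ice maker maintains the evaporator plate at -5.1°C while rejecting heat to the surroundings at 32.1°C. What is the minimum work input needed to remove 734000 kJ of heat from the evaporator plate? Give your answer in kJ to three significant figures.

In absolute terms T_C = 268.05 K and T_H = 305.25 K, so ΔT = 37.20 K.
The reversible limit is COP_R = T_C/ΔT = 7.206, so W_min = Q_C/COP = Q_C·ΔT/T_C.
W_min = 734000 × 37.20/268.05 = 101900 kJ.

102000 kJ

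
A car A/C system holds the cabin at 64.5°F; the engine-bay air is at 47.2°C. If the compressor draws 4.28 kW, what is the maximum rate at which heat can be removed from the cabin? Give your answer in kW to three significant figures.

42.8 kW

In absolute terms T_C = 291.21 K and T_H = 320.35 K, so ΔT = 29.14 K.
COP_Carnot = T_C/ΔT = 291.21/29.14 = 9.992.
Q̇_max = COP_Carnot × Ẇ = 9.992 × 4.280 kW = 42.76 kW.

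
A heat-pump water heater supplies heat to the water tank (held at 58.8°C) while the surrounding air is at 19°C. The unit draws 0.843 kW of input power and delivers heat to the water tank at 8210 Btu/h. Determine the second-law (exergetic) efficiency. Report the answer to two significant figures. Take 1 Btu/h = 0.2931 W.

Converting, Q̇_H = 8210 Btu/h = 2.406 kW, so COP_actual = Q̇_H/Ẇ = 2.406/0.8430 = 2.855.
In absolute terms T_C = 292.15 K and T_H = 331.95 K, so ΔT = 39.80 K.
COP_Carnot = T_H/ΔT = 331.95/39.80 = 8.340.
η_II = COP_actual/COP_Carnot = 2.855/8.340 = 0.3422.

0.34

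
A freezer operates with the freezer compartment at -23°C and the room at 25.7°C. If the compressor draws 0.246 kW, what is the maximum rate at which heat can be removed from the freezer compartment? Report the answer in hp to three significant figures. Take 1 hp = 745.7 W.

In absolute terms T_C = 250.15 K and T_H = 298.85 K, so ΔT = 48.70 K.
COP_Carnot = T_C/ΔT = 250.15/48.70 = 5.137.
Q̇_max = COP_Carnot × Ẇ = 5.137 × 0.2460 kW = 1.264 kW = 1.695 hp.

1.69 hp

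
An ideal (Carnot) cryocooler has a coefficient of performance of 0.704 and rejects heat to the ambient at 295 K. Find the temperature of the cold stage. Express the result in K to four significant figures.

For a Carnot refrigerator COP_R = T_C/(T_H − T_C), so T_C = COP·T_H/(1 + COP).
With T_H = 295.00 K, T_C = 0.704 × 295.00/1.704 = 121.88 K.

121.9 K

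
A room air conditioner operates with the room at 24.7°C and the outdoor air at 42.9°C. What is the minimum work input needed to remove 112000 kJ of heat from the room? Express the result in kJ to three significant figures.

6840 kJ

In absolute terms T_C = 297.85 K and T_H = 316.05 K, so ΔT = 18.20 K.
The reversible limit is COP_R = T_C/ΔT = 16.37, so W_min = Q_C/COP = Q_C·ΔT/T_C.
W_min = 112000 × 18.20/297.85 = 6844 kJ.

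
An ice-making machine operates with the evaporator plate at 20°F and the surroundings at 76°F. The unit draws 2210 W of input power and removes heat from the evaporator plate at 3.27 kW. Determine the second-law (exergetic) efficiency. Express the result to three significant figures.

0.173

Converting, Q̇_C = 3.270 kW = 3270 W, so COP_actual = Q̇_C/Ẇ = 3270/2210 = 1.480.
In absolute terms T_C = 266.48 K and T_H = 297.59 K, so ΔT = 31.11 K.
COP_Carnot = T_C/ΔT = 266.48/31.11 = 8.566.
η_II = COP_actual/COP_Carnot = 1.480/8.566 = 0.1727.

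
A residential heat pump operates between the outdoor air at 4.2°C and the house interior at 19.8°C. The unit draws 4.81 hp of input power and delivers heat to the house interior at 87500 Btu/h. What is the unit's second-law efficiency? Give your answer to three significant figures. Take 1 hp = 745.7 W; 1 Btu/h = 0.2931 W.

0.381

Converting, Q̇_H = 87500 Btu/h = 34.39 hp, so COP_actual = Q̇_H/Ẇ = 34.39/4.810 = 7.150.
In absolute terms T_C = 277.35 K and T_H = 292.95 K, so ΔT = 15.60 K.
COP_Carnot = T_H/ΔT = 292.95/15.60 = 18.78.
η_II = COP_actual/COP_Carnot = 7.150/18.78 = 0.3808.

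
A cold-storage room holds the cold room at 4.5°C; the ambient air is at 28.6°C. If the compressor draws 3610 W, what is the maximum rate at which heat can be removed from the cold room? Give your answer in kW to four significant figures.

In absolute terms T_C = 277.65 K and T_H = 301.75 K, so ΔT = 24.10 K.
COP_Carnot = T_C/ΔT = 277.65/24.10 = 11.52.
Q̇_max = COP_Carnot × Ẇ = 11.52 × 3610 W = 41590 W = 41.59 kW.

41.59 kW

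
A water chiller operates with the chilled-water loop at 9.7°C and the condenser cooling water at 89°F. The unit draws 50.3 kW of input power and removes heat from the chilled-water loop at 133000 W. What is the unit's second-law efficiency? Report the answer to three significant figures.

0.205

Converting, Q̇_C = 133000 W = 133.0 kW, so COP_actual = Q̇_C/Ẇ = 133.0/50.30 = 2.644.
In absolute terms T_C = 282.85 K and T_H = 304.82 K, so ΔT = 21.97 K.
COP_Carnot = T_C/ΔT = 282.85/21.97 = 12.88.
η_II = COP_actual/COP_Carnot = 2.644/12.88 = 0.2053.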